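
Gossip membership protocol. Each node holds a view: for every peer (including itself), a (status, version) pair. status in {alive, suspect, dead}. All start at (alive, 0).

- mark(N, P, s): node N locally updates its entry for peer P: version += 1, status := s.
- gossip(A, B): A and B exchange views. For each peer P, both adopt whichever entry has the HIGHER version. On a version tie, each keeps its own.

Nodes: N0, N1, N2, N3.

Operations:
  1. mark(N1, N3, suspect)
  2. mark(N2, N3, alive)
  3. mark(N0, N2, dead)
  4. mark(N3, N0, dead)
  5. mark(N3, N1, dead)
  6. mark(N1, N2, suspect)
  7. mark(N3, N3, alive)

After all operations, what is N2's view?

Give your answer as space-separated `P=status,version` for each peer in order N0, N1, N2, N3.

Op 1: N1 marks N3=suspect -> (suspect,v1)
Op 2: N2 marks N3=alive -> (alive,v1)
Op 3: N0 marks N2=dead -> (dead,v1)
Op 4: N3 marks N0=dead -> (dead,v1)
Op 5: N3 marks N1=dead -> (dead,v1)
Op 6: N1 marks N2=suspect -> (suspect,v1)
Op 7: N3 marks N3=alive -> (alive,v1)

Answer: N0=alive,0 N1=alive,0 N2=alive,0 N3=alive,1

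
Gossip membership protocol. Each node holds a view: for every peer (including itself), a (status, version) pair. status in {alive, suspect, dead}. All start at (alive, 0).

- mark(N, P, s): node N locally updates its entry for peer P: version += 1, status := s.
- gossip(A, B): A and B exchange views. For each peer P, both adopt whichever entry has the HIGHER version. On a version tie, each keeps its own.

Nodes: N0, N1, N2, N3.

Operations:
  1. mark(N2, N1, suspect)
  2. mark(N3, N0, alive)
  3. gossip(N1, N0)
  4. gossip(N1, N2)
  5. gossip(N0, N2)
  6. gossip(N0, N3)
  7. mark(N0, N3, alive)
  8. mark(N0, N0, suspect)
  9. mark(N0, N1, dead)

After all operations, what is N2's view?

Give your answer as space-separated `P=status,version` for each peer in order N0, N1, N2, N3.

Answer: N0=alive,0 N1=suspect,1 N2=alive,0 N3=alive,0

Derivation:
Op 1: N2 marks N1=suspect -> (suspect,v1)
Op 2: N3 marks N0=alive -> (alive,v1)
Op 3: gossip N1<->N0 -> N1.N0=(alive,v0) N1.N1=(alive,v0) N1.N2=(alive,v0) N1.N3=(alive,v0) | N0.N0=(alive,v0) N0.N1=(alive,v0) N0.N2=(alive,v0) N0.N3=(alive,v0)
Op 4: gossip N1<->N2 -> N1.N0=(alive,v0) N1.N1=(suspect,v1) N1.N2=(alive,v0) N1.N3=(alive,v0) | N2.N0=(alive,v0) N2.N1=(suspect,v1) N2.N2=(alive,v0) N2.N3=(alive,v0)
Op 5: gossip N0<->N2 -> N0.N0=(alive,v0) N0.N1=(suspect,v1) N0.N2=(alive,v0) N0.N3=(alive,v0) | N2.N0=(alive,v0) N2.N1=(suspect,v1) N2.N2=(alive,v0) N2.N3=(alive,v0)
Op 6: gossip N0<->N3 -> N0.N0=(alive,v1) N0.N1=(suspect,v1) N0.N2=(alive,v0) N0.N3=(alive,v0) | N3.N0=(alive,v1) N3.N1=(suspect,v1) N3.N2=(alive,v0) N3.N3=(alive,v0)
Op 7: N0 marks N3=alive -> (alive,v1)
Op 8: N0 marks N0=suspect -> (suspect,v2)
Op 9: N0 marks N1=dead -> (dead,v2)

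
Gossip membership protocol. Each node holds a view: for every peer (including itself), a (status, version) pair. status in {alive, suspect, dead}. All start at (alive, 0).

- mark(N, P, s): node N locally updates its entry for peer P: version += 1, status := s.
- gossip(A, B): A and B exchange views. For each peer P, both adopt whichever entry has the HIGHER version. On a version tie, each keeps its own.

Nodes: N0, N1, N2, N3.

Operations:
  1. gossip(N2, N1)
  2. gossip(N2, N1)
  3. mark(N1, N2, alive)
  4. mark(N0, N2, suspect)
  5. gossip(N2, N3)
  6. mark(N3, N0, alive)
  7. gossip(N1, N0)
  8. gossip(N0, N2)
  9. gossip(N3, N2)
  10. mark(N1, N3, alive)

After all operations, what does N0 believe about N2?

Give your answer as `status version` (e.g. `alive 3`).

Op 1: gossip N2<->N1 -> N2.N0=(alive,v0) N2.N1=(alive,v0) N2.N2=(alive,v0) N2.N3=(alive,v0) | N1.N0=(alive,v0) N1.N1=(alive,v0) N1.N2=(alive,v0) N1.N3=(alive,v0)
Op 2: gossip N2<->N1 -> N2.N0=(alive,v0) N2.N1=(alive,v0) N2.N2=(alive,v0) N2.N3=(alive,v0) | N1.N0=(alive,v0) N1.N1=(alive,v0) N1.N2=(alive,v0) N1.N3=(alive,v0)
Op 3: N1 marks N2=alive -> (alive,v1)
Op 4: N0 marks N2=suspect -> (suspect,v1)
Op 5: gossip N2<->N3 -> N2.N0=(alive,v0) N2.N1=(alive,v0) N2.N2=(alive,v0) N2.N3=(alive,v0) | N3.N0=(alive,v0) N3.N1=(alive,v0) N3.N2=(alive,v0) N3.N3=(alive,v0)
Op 6: N3 marks N0=alive -> (alive,v1)
Op 7: gossip N1<->N0 -> N1.N0=(alive,v0) N1.N1=(alive,v0) N1.N2=(alive,v1) N1.N3=(alive,v0) | N0.N0=(alive,v0) N0.N1=(alive,v0) N0.N2=(suspect,v1) N0.N3=(alive,v0)
Op 8: gossip N0<->N2 -> N0.N0=(alive,v0) N0.N1=(alive,v0) N0.N2=(suspect,v1) N0.N3=(alive,v0) | N2.N0=(alive,v0) N2.N1=(alive,v0) N2.N2=(suspect,v1) N2.N3=(alive,v0)
Op 9: gossip N3<->N2 -> N3.N0=(alive,v1) N3.N1=(alive,v0) N3.N2=(suspect,v1) N3.N3=(alive,v0) | N2.N0=(alive,v1) N2.N1=(alive,v0) N2.N2=(suspect,v1) N2.N3=(alive,v0)
Op 10: N1 marks N3=alive -> (alive,v1)

Answer: suspect 1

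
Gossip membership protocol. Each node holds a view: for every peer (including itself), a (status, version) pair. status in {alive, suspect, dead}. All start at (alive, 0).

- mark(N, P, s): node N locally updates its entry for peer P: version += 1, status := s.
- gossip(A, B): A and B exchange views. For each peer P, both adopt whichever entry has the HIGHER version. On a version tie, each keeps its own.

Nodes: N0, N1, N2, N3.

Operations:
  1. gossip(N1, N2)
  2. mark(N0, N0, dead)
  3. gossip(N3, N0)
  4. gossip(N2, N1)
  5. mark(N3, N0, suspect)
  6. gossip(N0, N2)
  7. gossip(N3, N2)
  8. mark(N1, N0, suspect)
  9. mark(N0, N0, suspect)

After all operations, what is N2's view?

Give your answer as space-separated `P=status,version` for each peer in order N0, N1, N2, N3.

Op 1: gossip N1<->N2 -> N1.N0=(alive,v0) N1.N1=(alive,v0) N1.N2=(alive,v0) N1.N3=(alive,v0) | N2.N0=(alive,v0) N2.N1=(alive,v0) N2.N2=(alive,v0) N2.N3=(alive,v0)
Op 2: N0 marks N0=dead -> (dead,v1)
Op 3: gossip N3<->N0 -> N3.N0=(dead,v1) N3.N1=(alive,v0) N3.N2=(alive,v0) N3.N3=(alive,v0) | N0.N0=(dead,v1) N0.N1=(alive,v0) N0.N2=(alive,v0) N0.N3=(alive,v0)
Op 4: gossip N2<->N1 -> N2.N0=(alive,v0) N2.N1=(alive,v0) N2.N2=(alive,v0) N2.N3=(alive,v0) | N1.N0=(alive,v0) N1.N1=(alive,v0) N1.N2=(alive,v0) N1.N3=(alive,v0)
Op 5: N3 marks N0=suspect -> (suspect,v2)
Op 6: gossip N0<->N2 -> N0.N0=(dead,v1) N0.N1=(alive,v0) N0.N2=(alive,v0) N0.N3=(alive,v0) | N2.N0=(dead,v1) N2.N1=(alive,v0) N2.N2=(alive,v0) N2.N3=(alive,v0)
Op 7: gossip N3<->N2 -> N3.N0=(suspect,v2) N3.N1=(alive,v0) N3.N2=(alive,v0) N3.N3=(alive,v0) | N2.N0=(suspect,v2) N2.N1=(alive,v0) N2.N2=(alive,v0) N2.N3=(alive,v0)
Op 8: N1 marks N0=suspect -> (suspect,v1)
Op 9: N0 marks N0=suspect -> (suspect,v2)

Answer: N0=suspect,2 N1=alive,0 N2=alive,0 N3=alive,0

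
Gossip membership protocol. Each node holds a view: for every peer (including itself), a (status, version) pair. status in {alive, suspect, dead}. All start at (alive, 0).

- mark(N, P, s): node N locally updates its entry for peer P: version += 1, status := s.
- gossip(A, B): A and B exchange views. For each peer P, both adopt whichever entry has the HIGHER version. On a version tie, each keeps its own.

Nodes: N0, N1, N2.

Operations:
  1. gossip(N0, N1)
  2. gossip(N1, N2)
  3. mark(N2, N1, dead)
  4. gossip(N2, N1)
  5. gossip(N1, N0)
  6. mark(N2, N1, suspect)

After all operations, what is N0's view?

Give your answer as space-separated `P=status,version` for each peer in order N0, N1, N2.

Answer: N0=alive,0 N1=dead,1 N2=alive,0

Derivation:
Op 1: gossip N0<->N1 -> N0.N0=(alive,v0) N0.N1=(alive,v0) N0.N2=(alive,v0) | N1.N0=(alive,v0) N1.N1=(alive,v0) N1.N2=(alive,v0)
Op 2: gossip N1<->N2 -> N1.N0=(alive,v0) N1.N1=(alive,v0) N1.N2=(alive,v0) | N2.N0=(alive,v0) N2.N1=(alive,v0) N2.N2=(alive,v0)
Op 3: N2 marks N1=dead -> (dead,v1)
Op 4: gossip N2<->N1 -> N2.N0=(alive,v0) N2.N1=(dead,v1) N2.N2=(alive,v0) | N1.N0=(alive,v0) N1.N1=(dead,v1) N1.N2=(alive,v0)
Op 5: gossip N1<->N0 -> N1.N0=(alive,v0) N1.N1=(dead,v1) N1.N2=(alive,v0) | N0.N0=(alive,v0) N0.N1=(dead,v1) N0.N2=(alive,v0)
Op 6: N2 marks N1=suspect -> (suspect,v2)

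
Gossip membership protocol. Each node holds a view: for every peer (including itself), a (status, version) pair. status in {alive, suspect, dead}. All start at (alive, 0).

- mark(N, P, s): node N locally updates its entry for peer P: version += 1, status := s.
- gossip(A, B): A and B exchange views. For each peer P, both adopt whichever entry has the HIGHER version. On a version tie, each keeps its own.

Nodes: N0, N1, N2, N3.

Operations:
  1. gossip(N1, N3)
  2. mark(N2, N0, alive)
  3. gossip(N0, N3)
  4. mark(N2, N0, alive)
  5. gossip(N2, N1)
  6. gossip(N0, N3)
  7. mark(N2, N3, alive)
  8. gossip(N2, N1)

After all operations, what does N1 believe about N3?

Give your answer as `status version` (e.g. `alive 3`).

Answer: alive 1

Derivation:
Op 1: gossip N1<->N3 -> N1.N0=(alive,v0) N1.N1=(alive,v0) N1.N2=(alive,v0) N1.N3=(alive,v0) | N3.N0=(alive,v0) N3.N1=(alive,v0) N3.N2=(alive,v0) N3.N3=(alive,v0)
Op 2: N2 marks N0=alive -> (alive,v1)
Op 3: gossip N0<->N3 -> N0.N0=(alive,v0) N0.N1=(alive,v0) N0.N2=(alive,v0) N0.N3=(alive,v0) | N3.N0=(alive,v0) N3.N1=(alive,v0) N3.N2=(alive,v0) N3.N3=(alive,v0)
Op 4: N2 marks N0=alive -> (alive,v2)
Op 5: gossip N2<->N1 -> N2.N0=(alive,v2) N2.N1=(alive,v0) N2.N2=(alive,v0) N2.N3=(alive,v0) | N1.N0=(alive,v2) N1.N1=(alive,v0) N1.N2=(alive,v0) N1.N3=(alive,v0)
Op 6: gossip N0<->N3 -> N0.N0=(alive,v0) N0.N1=(alive,v0) N0.N2=(alive,v0) N0.N3=(alive,v0) | N3.N0=(alive,v0) N3.N1=(alive,v0) N3.N2=(alive,v0) N3.N3=(alive,v0)
Op 7: N2 marks N3=alive -> (alive,v1)
Op 8: gossip N2<->N1 -> N2.N0=(alive,v2) N2.N1=(alive,v0) N2.N2=(alive,v0) N2.N3=(alive,v1) | N1.N0=(alive,v2) N1.N1=(alive,v0) N1.N2=(alive,v0) N1.N3=(alive,v1)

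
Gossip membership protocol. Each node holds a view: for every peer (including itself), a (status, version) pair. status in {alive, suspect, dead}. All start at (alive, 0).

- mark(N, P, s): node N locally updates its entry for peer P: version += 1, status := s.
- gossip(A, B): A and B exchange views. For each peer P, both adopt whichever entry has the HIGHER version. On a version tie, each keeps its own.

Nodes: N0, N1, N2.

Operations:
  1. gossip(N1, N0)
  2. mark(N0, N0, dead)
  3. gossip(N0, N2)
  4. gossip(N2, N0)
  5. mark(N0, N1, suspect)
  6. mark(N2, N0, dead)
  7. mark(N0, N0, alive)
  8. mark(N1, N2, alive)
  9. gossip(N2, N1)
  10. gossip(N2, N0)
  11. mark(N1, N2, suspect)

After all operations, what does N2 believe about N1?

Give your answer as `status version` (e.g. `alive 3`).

Op 1: gossip N1<->N0 -> N1.N0=(alive,v0) N1.N1=(alive,v0) N1.N2=(alive,v0) | N0.N0=(alive,v0) N0.N1=(alive,v0) N0.N2=(alive,v0)
Op 2: N0 marks N0=dead -> (dead,v1)
Op 3: gossip N0<->N2 -> N0.N0=(dead,v1) N0.N1=(alive,v0) N0.N2=(alive,v0) | N2.N0=(dead,v1) N2.N1=(alive,v0) N2.N2=(alive,v0)
Op 4: gossip N2<->N0 -> N2.N0=(dead,v1) N2.N1=(alive,v0) N2.N2=(alive,v0) | N0.N0=(dead,v1) N0.N1=(alive,v0) N0.N2=(alive,v0)
Op 5: N0 marks N1=suspect -> (suspect,v1)
Op 6: N2 marks N0=dead -> (dead,v2)
Op 7: N0 marks N0=alive -> (alive,v2)
Op 8: N1 marks N2=alive -> (alive,v1)
Op 9: gossip N2<->N1 -> N2.N0=(dead,v2) N2.N1=(alive,v0) N2.N2=(alive,v1) | N1.N0=(dead,v2) N1.N1=(alive,v0) N1.N2=(alive,v1)
Op 10: gossip N2<->N0 -> N2.N0=(dead,v2) N2.N1=(suspect,v1) N2.N2=(alive,v1) | N0.N0=(alive,v2) N0.N1=(suspect,v1) N0.N2=(alive,v1)
Op 11: N1 marks N2=suspect -> (suspect,v2)

Answer: suspect 1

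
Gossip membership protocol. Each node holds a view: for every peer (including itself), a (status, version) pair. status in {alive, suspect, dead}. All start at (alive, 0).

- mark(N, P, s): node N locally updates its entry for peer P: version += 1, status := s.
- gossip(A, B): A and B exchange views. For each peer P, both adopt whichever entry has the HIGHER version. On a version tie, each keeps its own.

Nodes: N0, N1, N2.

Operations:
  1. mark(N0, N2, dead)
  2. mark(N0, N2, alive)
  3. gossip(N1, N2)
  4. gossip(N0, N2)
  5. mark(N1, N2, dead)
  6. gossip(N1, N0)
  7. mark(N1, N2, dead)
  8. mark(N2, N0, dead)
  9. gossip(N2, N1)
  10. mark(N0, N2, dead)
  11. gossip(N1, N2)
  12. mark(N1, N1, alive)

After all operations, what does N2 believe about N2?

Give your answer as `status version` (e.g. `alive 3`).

Op 1: N0 marks N2=dead -> (dead,v1)
Op 2: N0 marks N2=alive -> (alive,v2)
Op 3: gossip N1<->N2 -> N1.N0=(alive,v0) N1.N1=(alive,v0) N1.N2=(alive,v0) | N2.N0=(alive,v0) N2.N1=(alive,v0) N2.N2=(alive,v0)
Op 4: gossip N0<->N2 -> N0.N0=(alive,v0) N0.N1=(alive,v0) N0.N2=(alive,v2) | N2.N0=(alive,v0) N2.N1=(alive,v0) N2.N2=(alive,v2)
Op 5: N1 marks N2=dead -> (dead,v1)
Op 6: gossip N1<->N0 -> N1.N0=(alive,v0) N1.N1=(alive,v0) N1.N2=(alive,v2) | N0.N0=(alive,v0) N0.N1=(alive,v0) N0.N2=(alive,v2)
Op 7: N1 marks N2=dead -> (dead,v3)
Op 8: N2 marks N0=dead -> (dead,v1)
Op 9: gossip N2<->N1 -> N2.N0=(dead,v1) N2.N1=(alive,v0) N2.N2=(dead,v3) | N1.N0=(dead,v1) N1.N1=(alive,v0) N1.N2=(dead,v3)
Op 10: N0 marks N2=dead -> (dead,v3)
Op 11: gossip N1<->N2 -> N1.N0=(dead,v1) N1.N1=(alive,v0) N1.N2=(dead,v3) | N2.N0=(dead,v1) N2.N1=(alive,v0) N2.N2=(dead,v3)
Op 12: N1 marks N1=alive -> (alive,v1)

Answer: dead 3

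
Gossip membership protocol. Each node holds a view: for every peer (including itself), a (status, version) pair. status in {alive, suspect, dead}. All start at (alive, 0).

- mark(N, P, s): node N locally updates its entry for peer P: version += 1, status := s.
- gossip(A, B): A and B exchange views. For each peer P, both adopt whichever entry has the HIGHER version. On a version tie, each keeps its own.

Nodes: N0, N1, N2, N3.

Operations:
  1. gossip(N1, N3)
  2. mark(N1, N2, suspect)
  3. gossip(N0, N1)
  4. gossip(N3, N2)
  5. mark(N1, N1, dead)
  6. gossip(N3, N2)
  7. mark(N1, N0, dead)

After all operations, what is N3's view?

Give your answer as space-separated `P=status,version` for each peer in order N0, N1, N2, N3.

Answer: N0=alive,0 N1=alive,0 N2=alive,0 N3=alive,0

Derivation:
Op 1: gossip N1<->N3 -> N1.N0=(alive,v0) N1.N1=(alive,v0) N1.N2=(alive,v0) N1.N3=(alive,v0) | N3.N0=(alive,v0) N3.N1=(alive,v0) N3.N2=(alive,v0) N3.N3=(alive,v0)
Op 2: N1 marks N2=suspect -> (suspect,v1)
Op 3: gossip N0<->N1 -> N0.N0=(alive,v0) N0.N1=(alive,v0) N0.N2=(suspect,v1) N0.N3=(alive,v0) | N1.N0=(alive,v0) N1.N1=(alive,v0) N1.N2=(suspect,v1) N1.N3=(alive,v0)
Op 4: gossip N3<->N2 -> N3.N0=(alive,v0) N3.N1=(alive,v0) N3.N2=(alive,v0) N3.N3=(alive,v0) | N2.N0=(alive,v0) N2.N1=(alive,v0) N2.N2=(alive,v0) N2.N3=(alive,v0)
Op 5: N1 marks N1=dead -> (dead,v1)
Op 6: gossip N3<->N2 -> N3.N0=(alive,v0) N3.N1=(alive,v0) N3.N2=(alive,v0) N3.N3=(alive,v0) | N2.N0=(alive,v0) N2.N1=(alive,v0) N2.N2=(alive,v0) N2.N3=(alive,v0)
Op 7: N1 marks N0=dead -> (dead,v1)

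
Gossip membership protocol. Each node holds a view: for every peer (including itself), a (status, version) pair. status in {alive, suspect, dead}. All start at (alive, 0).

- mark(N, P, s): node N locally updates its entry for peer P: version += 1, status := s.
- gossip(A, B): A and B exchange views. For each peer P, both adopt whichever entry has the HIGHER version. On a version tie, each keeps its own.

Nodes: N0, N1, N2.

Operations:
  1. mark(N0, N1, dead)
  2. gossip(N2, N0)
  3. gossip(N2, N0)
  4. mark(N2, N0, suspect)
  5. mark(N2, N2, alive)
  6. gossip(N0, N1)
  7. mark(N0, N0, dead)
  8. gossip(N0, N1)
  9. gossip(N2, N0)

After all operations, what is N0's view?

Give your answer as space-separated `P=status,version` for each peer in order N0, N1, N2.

Op 1: N0 marks N1=dead -> (dead,v1)
Op 2: gossip N2<->N0 -> N2.N0=(alive,v0) N2.N1=(dead,v1) N2.N2=(alive,v0) | N0.N0=(alive,v0) N0.N1=(dead,v1) N0.N2=(alive,v0)
Op 3: gossip N2<->N0 -> N2.N0=(alive,v0) N2.N1=(dead,v1) N2.N2=(alive,v0) | N0.N0=(alive,v0) N0.N1=(dead,v1) N0.N2=(alive,v0)
Op 4: N2 marks N0=suspect -> (suspect,v1)
Op 5: N2 marks N2=alive -> (alive,v1)
Op 6: gossip N0<->N1 -> N0.N0=(alive,v0) N0.N1=(dead,v1) N0.N2=(alive,v0) | N1.N0=(alive,v0) N1.N1=(dead,v1) N1.N2=(alive,v0)
Op 7: N0 marks N0=dead -> (dead,v1)
Op 8: gossip N0<->N1 -> N0.N0=(dead,v1) N0.N1=(dead,v1) N0.N2=(alive,v0) | N1.N0=(dead,v1) N1.N1=(dead,v1) N1.N2=(alive,v0)
Op 9: gossip N2<->N0 -> N2.N0=(suspect,v1) N2.N1=(dead,v1) N2.N2=(alive,v1) | N0.N0=(dead,v1) N0.N1=(dead,v1) N0.N2=(alive,v1)

Answer: N0=dead,1 N1=dead,1 N2=alive,1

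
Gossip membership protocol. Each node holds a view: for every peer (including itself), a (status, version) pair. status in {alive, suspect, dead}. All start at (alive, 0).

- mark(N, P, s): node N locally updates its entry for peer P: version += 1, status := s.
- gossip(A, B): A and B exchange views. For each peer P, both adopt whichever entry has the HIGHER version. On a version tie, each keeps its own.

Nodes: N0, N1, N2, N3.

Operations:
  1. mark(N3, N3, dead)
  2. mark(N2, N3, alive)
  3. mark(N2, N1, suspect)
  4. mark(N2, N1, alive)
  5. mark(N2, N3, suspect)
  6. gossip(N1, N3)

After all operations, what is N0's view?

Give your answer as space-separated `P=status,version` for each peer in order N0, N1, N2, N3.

Op 1: N3 marks N3=dead -> (dead,v1)
Op 2: N2 marks N3=alive -> (alive,v1)
Op 3: N2 marks N1=suspect -> (suspect,v1)
Op 4: N2 marks N1=alive -> (alive,v2)
Op 5: N2 marks N3=suspect -> (suspect,v2)
Op 6: gossip N1<->N3 -> N1.N0=(alive,v0) N1.N1=(alive,v0) N1.N2=(alive,v0) N1.N3=(dead,v1) | N3.N0=(alive,v0) N3.N1=(alive,v0) N3.N2=(alive,v0) N3.N3=(dead,v1)

Answer: N0=alive,0 N1=alive,0 N2=alive,0 N3=alive,0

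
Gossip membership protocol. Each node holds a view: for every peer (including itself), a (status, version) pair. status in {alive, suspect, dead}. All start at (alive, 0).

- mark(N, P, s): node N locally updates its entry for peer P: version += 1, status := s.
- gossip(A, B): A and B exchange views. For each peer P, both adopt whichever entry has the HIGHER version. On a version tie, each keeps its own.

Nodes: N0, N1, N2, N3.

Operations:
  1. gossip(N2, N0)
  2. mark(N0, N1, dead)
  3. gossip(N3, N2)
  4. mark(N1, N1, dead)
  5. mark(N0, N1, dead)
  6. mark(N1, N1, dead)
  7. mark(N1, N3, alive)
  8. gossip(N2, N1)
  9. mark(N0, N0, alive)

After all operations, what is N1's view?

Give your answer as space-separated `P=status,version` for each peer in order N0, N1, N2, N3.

Op 1: gossip N2<->N0 -> N2.N0=(alive,v0) N2.N1=(alive,v0) N2.N2=(alive,v0) N2.N3=(alive,v0) | N0.N0=(alive,v0) N0.N1=(alive,v0) N0.N2=(alive,v0) N0.N3=(alive,v0)
Op 2: N0 marks N1=dead -> (dead,v1)
Op 3: gossip N3<->N2 -> N3.N0=(alive,v0) N3.N1=(alive,v0) N3.N2=(alive,v0) N3.N3=(alive,v0) | N2.N0=(alive,v0) N2.N1=(alive,v0) N2.N2=(alive,v0) N2.N3=(alive,v0)
Op 4: N1 marks N1=dead -> (dead,v1)
Op 5: N0 marks N1=dead -> (dead,v2)
Op 6: N1 marks N1=dead -> (dead,v2)
Op 7: N1 marks N3=alive -> (alive,v1)
Op 8: gossip N2<->N1 -> N2.N0=(alive,v0) N2.N1=(dead,v2) N2.N2=(alive,v0) N2.N3=(alive,v1) | N1.N0=(alive,v0) N1.N1=(dead,v2) N1.N2=(alive,v0) N1.N3=(alive,v1)
Op 9: N0 marks N0=alive -> (alive,v1)

Answer: N0=alive,0 N1=dead,2 N2=alive,0 N3=alive,1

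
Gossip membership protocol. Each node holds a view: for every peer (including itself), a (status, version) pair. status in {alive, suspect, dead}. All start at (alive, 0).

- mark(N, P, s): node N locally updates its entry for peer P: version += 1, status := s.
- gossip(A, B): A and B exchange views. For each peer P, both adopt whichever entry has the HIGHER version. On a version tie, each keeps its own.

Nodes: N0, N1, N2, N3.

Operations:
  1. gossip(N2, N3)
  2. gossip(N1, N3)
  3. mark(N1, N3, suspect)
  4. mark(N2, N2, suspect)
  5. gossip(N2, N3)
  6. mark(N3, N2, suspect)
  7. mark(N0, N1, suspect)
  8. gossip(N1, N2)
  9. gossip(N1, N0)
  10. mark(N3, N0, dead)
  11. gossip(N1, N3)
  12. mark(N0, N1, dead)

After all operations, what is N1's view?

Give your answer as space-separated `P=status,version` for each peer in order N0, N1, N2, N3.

Answer: N0=dead,1 N1=suspect,1 N2=suspect,2 N3=suspect,1

Derivation:
Op 1: gossip N2<->N3 -> N2.N0=(alive,v0) N2.N1=(alive,v0) N2.N2=(alive,v0) N2.N3=(alive,v0) | N3.N0=(alive,v0) N3.N1=(alive,v0) N3.N2=(alive,v0) N3.N3=(alive,v0)
Op 2: gossip N1<->N3 -> N1.N0=(alive,v0) N1.N1=(alive,v0) N1.N2=(alive,v0) N1.N3=(alive,v0) | N3.N0=(alive,v0) N3.N1=(alive,v0) N3.N2=(alive,v0) N3.N3=(alive,v0)
Op 3: N1 marks N3=suspect -> (suspect,v1)
Op 4: N2 marks N2=suspect -> (suspect,v1)
Op 5: gossip N2<->N3 -> N2.N0=(alive,v0) N2.N1=(alive,v0) N2.N2=(suspect,v1) N2.N3=(alive,v0) | N3.N0=(alive,v0) N3.N1=(alive,v0) N3.N2=(suspect,v1) N3.N3=(alive,v0)
Op 6: N3 marks N2=suspect -> (suspect,v2)
Op 7: N0 marks N1=suspect -> (suspect,v1)
Op 8: gossip N1<->N2 -> N1.N0=(alive,v0) N1.N1=(alive,v0) N1.N2=(suspect,v1) N1.N3=(suspect,v1) | N2.N0=(alive,v0) N2.N1=(alive,v0) N2.N2=(suspect,v1) N2.N3=(suspect,v1)
Op 9: gossip N1<->N0 -> N1.N0=(alive,v0) N1.N1=(suspect,v1) N1.N2=(suspect,v1) N1.N3=(suspect,v1) | N0.N0=(alive,v0) N0.N1=(suspect,v1) N0.N2=(suspect,v1) N0.N3=(suspect,v1)
Op 10: N3 marks N0=dead -> (dead,v1)
Op 11: gossip N1<->N3 -> N1.N0=(dead,v1) N1.N1=(suspect,v1) N1.N2=(suspect,v2) N1.N3=(suspect,v1) | N3.N0=(dead,v1) N3.N1=(suspect,v1) N3.N2=(suspect,v2) N3.N3=(suspect,v1)
Op 12: N0 marks N1=dead -> (dead,v2)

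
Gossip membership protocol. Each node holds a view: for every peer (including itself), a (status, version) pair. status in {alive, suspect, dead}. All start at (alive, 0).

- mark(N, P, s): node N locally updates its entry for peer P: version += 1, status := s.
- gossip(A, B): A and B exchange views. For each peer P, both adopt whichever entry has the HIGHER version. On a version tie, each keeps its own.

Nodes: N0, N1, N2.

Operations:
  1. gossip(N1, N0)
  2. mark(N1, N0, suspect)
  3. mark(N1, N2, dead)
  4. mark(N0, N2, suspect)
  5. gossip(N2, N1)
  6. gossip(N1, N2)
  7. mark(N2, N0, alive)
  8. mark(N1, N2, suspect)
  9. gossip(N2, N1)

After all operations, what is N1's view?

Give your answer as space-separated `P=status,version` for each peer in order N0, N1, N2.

Op 1: gossip N1<->N0 -> N1.N0=(alive,v0) N1.N1=(alive,v0) N1.N2=(alive,v0) | N0.N0=(alive,v0) N0.N1=(alive,v0) N0.N2=(alive,v0)
Op 2: N1 marks N0=suspect -> (suspect,v1)
Op 3: N1 marks N2=dead -> (dead,v1)
Op 4: N0 marks N2=suspect -> (suspect,v1)
Op 5: gossip N2<->N1 -> N2.N0=(suspect,v1) N2.N1=(alive,v0) N2.N2=(dead,v1) | N1.N0=(suspect,v1) N1.N1=(alive,v0) N1.N2=(dead,v1)
Op 6: gossip N1<->N2 -> N1.N0=(suspect,v1) N1.N1=(alive,v0) N1.N2=(dead,v1) | N2.N0=(suspect,v1) N2.N1=(alive,v0) N2.N2=(dead,v1)
Op 7: N2 marks N0=alive -> (alive,v2)
Op 8: N1 marks N2=suspect -> (suspect,v2)
Op 9: gossip N2<->N1 -> N2.N0=(alive,v2) N2.N1=(alive,v0) N2.N2=(suspect,v2) | N1.N0=(alive,v2) N1.N1=(alive,v0) N1.N2=(suspect,v2)

Answer: N0=alive,2 N1=alive,0 N2=suspect,2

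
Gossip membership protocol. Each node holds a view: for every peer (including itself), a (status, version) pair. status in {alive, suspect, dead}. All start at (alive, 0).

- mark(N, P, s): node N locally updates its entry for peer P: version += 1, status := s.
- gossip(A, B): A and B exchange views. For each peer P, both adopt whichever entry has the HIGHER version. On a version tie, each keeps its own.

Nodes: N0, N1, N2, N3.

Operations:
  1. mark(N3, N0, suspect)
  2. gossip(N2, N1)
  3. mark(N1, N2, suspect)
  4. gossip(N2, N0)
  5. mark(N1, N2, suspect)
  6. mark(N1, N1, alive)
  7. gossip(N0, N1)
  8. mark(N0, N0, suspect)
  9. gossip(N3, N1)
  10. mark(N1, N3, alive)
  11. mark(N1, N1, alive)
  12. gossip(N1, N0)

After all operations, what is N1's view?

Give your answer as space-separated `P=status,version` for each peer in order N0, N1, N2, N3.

Op 1: N3 marks N0=suspect -> (suspect,v1)
Op 2: gossip N2<->N1 -> N2.N0=(alive,v0) N2.N1=(alive,v0) N2.N2=(alive,v0) N2.N3=(alive,v0) | N1.N0=(alive,v0) N1.N1=(alive,v0) N1.N2=(alive,v0) N1.N3=(alive,v0)
Op 3: N1 marks N2=suspect -> (suspect,v1)
Op 4: gossip N2<->N0 -> N2.N0=(alive,v0) N2.N1=(alive,v0) N2.N2=(alive,v0) N2.N3=(alive,v0) | N0.N0=(alive,v0) N0.N1=(alive,v0) N0.N2=(alive,v0) N0.N3=(alive,v0)
Op 5: N1 marks N2=suspect -> (suspect,v2)
Op 6: N1 marks N1=alive -> (alive,v1)
Op 7: gossip N0<->N1 -> N0.N0=(alive,v0) N0.N1=(alive,v1) N0.N2=(suspect,v2) N0.N3=(alive,v0) | N1.N0=(alive,v0) N1.N1=(alive,v1) N1.N2=(suspect,v2) N1.N3=(alive,v0)
Op 8: N0 marks N0=suspect -> (suspect,v1)
Op 9: gossip N3<->N1 -> N3.N0=(suspect,v1) N3.N1=(alive,v1) N3.N2=(suspect,v2) N3.N3=(alive,v0) | N1.N0=(suspect,v1) N1.N1=(alive,v1) N1.N2=(suspect,v2) N1.N3=(alive,v0)
Op 10: N1 marks N3=alive -> (alive,v1)
Op 11: N1 marks N1=alive -> (alive,v2)
Op 12: gossip N1<->N0 -> N1.N0=(suspect,v1) N1.N1=(alive,v2) N1.N2=(suspect,v2) N1.N3=(alive,v1) | N0.N0=(suspect,v1) N0.N1=(alive,v2) N0.N2=(suspect,v2) N0.N3=(alive,v1)

Answer: N0=suspect,1 N1=alive,2 N2=suspect,2 N3=alive,1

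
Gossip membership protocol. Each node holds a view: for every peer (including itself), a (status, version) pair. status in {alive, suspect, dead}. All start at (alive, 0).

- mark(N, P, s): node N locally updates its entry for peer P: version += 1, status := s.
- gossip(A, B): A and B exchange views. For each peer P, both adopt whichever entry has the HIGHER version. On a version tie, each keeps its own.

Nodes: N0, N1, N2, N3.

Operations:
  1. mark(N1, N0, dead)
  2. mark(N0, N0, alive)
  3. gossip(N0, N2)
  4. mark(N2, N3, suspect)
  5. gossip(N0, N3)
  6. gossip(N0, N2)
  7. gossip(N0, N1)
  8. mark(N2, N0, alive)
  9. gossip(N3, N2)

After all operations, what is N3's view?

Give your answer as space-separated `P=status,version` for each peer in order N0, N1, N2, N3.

Answer: N0=alive,2 N1=alive,0 N2=alive,0 N3=suspect,1

Derivation:
Op 1: N1 marks N0=dead -> (dead,v1)
Op 2: N0 marks N0=alive -> (alive,v1)
Op 3: gossip N0<->N2 -> N0.N0=(alive,v1) N0.N1=(alive,v0) N0.N2=(alive,v0) N0.N3=(alive,v0) | N2.N0=(alive,v1) N2.N1=(alive,v0) N2.N2=(alive,v0) N2.N3=(alive,v0)
Op 4: N2 marks N3=suspect -> (suspect,v1)
Op 5: gossip N0<->N3 -> N0.N0=(alive,v1) N0.N1=(alive,v0) N0.N2=(alive,v0) N0.N3=(alive,v0) | N3.N0=(alive,v1) N3.N1=(alive,v0) N3.N2=(alive,v0) N3.N3=(alive,v0)
Op 6: gossip N0<->N2 -> N0.N0=(alive,v1) N0.N1=(alive,v0) N0.N2=(alive,v0) N0.N3=(suspect,v1) | N2.N0=(alive,v1) N2.N1=(alive,v0) N2.N2=(alive,v0) N2.N3=(suspect,v1)
Op 7: gossip N0<->N1 -> N0.N0=(alive,v1) N0.N1=(alive,v0) N0.N2=(alive,v0) N0.N3=(suspect,v1) | N1.N0=(dead,v1) N1.N1=(alive,v0) N1.N2=(alive,v0) N1.N3=(suspect,v1)
Op 8: N2 marks N0=alive -> (alive,v2)
Op 9: gossip N3<->N2 -> N3.N0=(alive,v2) N3.N1=(alive,v0) N3.N2=(alive,v0) N3.N3=(suspect,v1) | N2.N0=(alive,v2) N2.N1=(alive,v0) N2.N2=(alive,v0) N2.N3=(suspect,v1)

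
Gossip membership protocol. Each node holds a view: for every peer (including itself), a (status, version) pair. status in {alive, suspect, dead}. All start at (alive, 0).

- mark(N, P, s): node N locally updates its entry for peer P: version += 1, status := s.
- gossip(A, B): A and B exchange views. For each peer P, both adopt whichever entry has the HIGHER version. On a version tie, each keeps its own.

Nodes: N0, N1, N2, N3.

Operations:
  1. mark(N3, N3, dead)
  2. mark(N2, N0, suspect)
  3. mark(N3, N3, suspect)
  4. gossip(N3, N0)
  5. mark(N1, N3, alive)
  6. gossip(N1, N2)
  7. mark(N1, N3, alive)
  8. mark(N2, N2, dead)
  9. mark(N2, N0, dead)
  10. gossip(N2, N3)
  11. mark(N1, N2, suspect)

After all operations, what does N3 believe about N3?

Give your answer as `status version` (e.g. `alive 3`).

Answer: suspect 2

Derivation:
Op 1: N3 marks N3=dead -> (dead,v1)
Op 2: N2 marks N0=suspect -> (suspect,v1)
Op 3: N3 marks N3=suspect -> (suspect,v2)
Op 4: gossip N3<->N0 -> N3.N0=(alive,v0) N3.N1=(alive,v0) N3.N2=(alive,v0) N3.N3=(suspect,v2) | N0.N0=(alive,v0) N0.N1=(alive,v0) N0.N2=(alive,v0) N0.N3=(suspect,v2)
Op 5: N1 marks N3=alive -> (alive,v1)
Op 6: gossip N1<->N2 -> N1.N0=(suspect,v1) N1.N1=(alive,v0) N1.N2=(alive,v0) N1.N3=(alive,v1) | N2.N0=(suspect,v1) N2.N1=(alive,v0) N2.N2=(alive,v0) N2.N3=(alive,v1)
Op 7: N1 marks N3=alive -> (alive,v2)
Op 8: N2 marks N2=dead -> (dead,v1)
Op 9: N2 marks N0=dead -> (dead,v2)
Op 10: gossip N2<->N3 -> N2.N0=(dead,v2) N2.N1=(alive,v0) N2.N2=(dead,v1) N2.N3=(suspect,v2) | N3.N0=(dead,v2) N3.N1=(alive,v0) N3.N2=(dead,v1) N3.N3=(suspect,v2)
Op 11: N1 marks N2=suspect -> (suspect,v1)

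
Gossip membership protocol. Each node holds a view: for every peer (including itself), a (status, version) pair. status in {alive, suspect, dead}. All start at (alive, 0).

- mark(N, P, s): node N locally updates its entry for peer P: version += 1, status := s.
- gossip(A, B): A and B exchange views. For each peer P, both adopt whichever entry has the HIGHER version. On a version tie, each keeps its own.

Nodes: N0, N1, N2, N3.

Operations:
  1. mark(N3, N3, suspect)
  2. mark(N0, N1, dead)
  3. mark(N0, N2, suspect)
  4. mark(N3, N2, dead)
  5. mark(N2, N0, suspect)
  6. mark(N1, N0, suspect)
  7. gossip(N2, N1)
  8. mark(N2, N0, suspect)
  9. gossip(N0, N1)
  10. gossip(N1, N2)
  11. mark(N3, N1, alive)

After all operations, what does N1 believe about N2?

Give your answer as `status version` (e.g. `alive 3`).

Answer: suspect 1

Derivation:
Op 1: N3 marks N3=suspect -> (suspect,v1)
Op 2: N0 marks N1=dead -> (dead,v1)
Op 3: N0 marks N2=suspect -> (suspect,v1)
Op 4: N3 marks N2=dead -> (dead,v1)
Op 5: N2 marks N0=suspect -> (suspect,v1)
Op 6: N1 marks N0=suspect -> (suspect,v1)
Op 7: gossip N2<->N1 -> N2.N0=(suspect,v1) N2.N1=(alive,v0) N2.N2=(alive,v0) N2.N3=(alive,v0) | N1.N0=(suspect,v1) N1.N1=(alive,v0) N1.N2=(alive,v0) N1.N3=(alive,v0)
Op 8: N2 marks N0=suspect -> (suspect,v2)
Op 9: gossip N0<->N1 -> N0.N0=(suspect,v1) N0.N1=(dead,v1) N0.N2=(suspect,v1) N0.N3=(alive,v0) | N1.N0=(suspect,v1) N1.N1=(dead,v1) N1.N2=(suspect,v1) N1.N3=(alive,v0)
Op 10: gossip N1<->N2 -> N1.N0=(suspect,v2) N1.N1=(dead,v1) N1.N2=(suspect,v1) N1.N3=(alive,v0) | N2.N0=(suspect,v2) N2.N1=(dead,v1) N2.N2=(suspect,v1) N2.N3=(alive,v0)
Op 11: N3 marks N1=alive -> (alive,v1)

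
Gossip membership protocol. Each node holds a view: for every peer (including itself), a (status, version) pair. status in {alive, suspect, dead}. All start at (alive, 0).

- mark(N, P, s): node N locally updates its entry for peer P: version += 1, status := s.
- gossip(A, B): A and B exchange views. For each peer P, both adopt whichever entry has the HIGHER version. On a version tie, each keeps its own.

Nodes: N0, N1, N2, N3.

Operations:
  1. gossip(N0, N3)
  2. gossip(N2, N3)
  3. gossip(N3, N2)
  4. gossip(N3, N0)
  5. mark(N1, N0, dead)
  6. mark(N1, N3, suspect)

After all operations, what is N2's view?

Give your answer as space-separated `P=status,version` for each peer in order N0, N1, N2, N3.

Answer: N0=alive,0 N1=alive,0 N2=alive,0 N3=alive,0

Derivation:
Op 1: gossip N0<->N3 -> N0.N0=(alive,v0) N0.N1=(alive,v0) N0.N2=(alive,v0) N0.N3=(alive,v0) | N3.N0=(alive,v0) N3.N1=(alive,v0) N3.N2=(alive,v0) N3.N3=(alive,v0)
Op 2: gossip N2<->N3 -> N2.N0=(alive,v0) N2.N1=(alive,v0) N2.N2=(alive,v0) N2.N3=(alive,v0) | N3.N0=(alive,v0) N3.N1=(alive,v0) N3.N2=(alive,v0) N3.N3=(alive,v0)
Op 3: gossip N3<->N2 -> N3.N0=(alive,v0) N3.N1=(alive,v0) N3.N2=(alive,v0) N3.N3=(alive,v0) | N2.N0=(alive,v0) N2.N1=(alive,v0) N2.N2=(alive,v0) N2.N3=(alive,v0)
Op 4: gossip N3<->N0 -> N3.N0=(alive,v0) N3.N1=(alive,v0) N3.N2=(alive,v0) N3.N3=(alive,v0) | N0.N0=(alive,v0) N0.N1=(alive,v0) N0.N2=(alive,v0) N0.N3=(alive,v0)
Op 5: N1 marks N0=dead -> (dead,v1)
Op 6: N1 marks N3=suspect -> (suspect,v1)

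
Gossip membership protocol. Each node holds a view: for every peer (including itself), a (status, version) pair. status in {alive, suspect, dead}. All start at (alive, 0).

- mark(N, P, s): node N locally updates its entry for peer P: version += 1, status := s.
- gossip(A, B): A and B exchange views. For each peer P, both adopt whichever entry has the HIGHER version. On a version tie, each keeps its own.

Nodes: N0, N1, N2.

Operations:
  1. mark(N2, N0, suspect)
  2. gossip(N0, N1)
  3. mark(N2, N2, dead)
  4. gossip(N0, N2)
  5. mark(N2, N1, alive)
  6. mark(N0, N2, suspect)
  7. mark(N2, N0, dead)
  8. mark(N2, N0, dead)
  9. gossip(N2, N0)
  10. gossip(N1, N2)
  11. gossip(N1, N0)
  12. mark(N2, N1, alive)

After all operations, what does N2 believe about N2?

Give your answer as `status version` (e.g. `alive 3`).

Answer: suspect 2

Derivation:
Op 1: N2 marks N0=suspect -> (suspect,v1)
Op 2: gossip N0<->N1 -> N0.N0=(alive,v0) N0.N1=(alive,v0) N0.N2=(alive,v0) | N1.N0=(alive,v0) N1.N1=(alive,v0) N1.N2=(alive,v0)
Op 3: N2 marks N2=dead -> (dead,v1)
Op 4: gossip N0<->N2 -> N0.N0=(suspect,v1) N0.N1=(alive,v0) N0.N2=(dead,v1) | N2.N0=(suspect,v1) N2.N1=(alive,v0) N2.N2=(dead,v1)
Op 5: N2 marks N1=alive -> (alive,v1)
Op 6: N0 marks N2=suspect -> (suspect,v2)
Op 7: N2 marks N0=dead -> (dead,v2)
Op 8: N2 marks N0=dead -> (dead,v3)
Op 9: gossip N2<->N0 -> N2.N0=(dead,v3) N2.N1=(alive,v1) N2.N2=(suspect,v2) | N0.N0=(dead,v3) N0.N1=(alive,v1) N0.N2=(suspect,v2)
Op 10: gossip N1<->N2 -> N1.N0=(dead,v3) N1.N1=(alive,v1) N1.N2=(suspect,v2) | N2.N0=(dead,v3) N2.N1=(alive,v1) N2.N2=(suspect,v2)
Op 11: gossip N1<->N0 -> N1.N0=(dead,v3) N1.N1=(alive,v1) N1.N2=(suspect,v2) | N0.N0=(dead,v3) N0.N1=(alive,v1) N0.N2=(suspect,v2)
Op 12: N2 marks N1=alive -> (alive,v2)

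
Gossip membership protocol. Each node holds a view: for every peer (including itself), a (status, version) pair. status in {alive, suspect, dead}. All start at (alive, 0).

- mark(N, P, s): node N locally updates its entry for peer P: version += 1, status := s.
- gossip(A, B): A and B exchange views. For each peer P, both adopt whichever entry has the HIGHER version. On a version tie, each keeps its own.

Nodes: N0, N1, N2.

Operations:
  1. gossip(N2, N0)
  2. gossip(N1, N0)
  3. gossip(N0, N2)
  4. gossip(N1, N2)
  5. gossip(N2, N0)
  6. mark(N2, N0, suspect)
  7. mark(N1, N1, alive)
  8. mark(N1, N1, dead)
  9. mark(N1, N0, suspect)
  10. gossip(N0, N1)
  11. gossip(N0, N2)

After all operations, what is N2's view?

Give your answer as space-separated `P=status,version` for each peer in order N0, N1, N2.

Op 1: gossip N2<->N0 -> N2.N0=(alive,v0) N2.N1=(alive,v0) N2.N2=(alive,v0) | N0.N0=(alive,v0) N0.N1=(alive,v0) N0.N2=(alive,v0)
Op 2: gossip N1<->N0 -> N1.N0=(alive,v0) N1.N1=(alive,v0) N1.N2=(alive,v0) | N0.N0=(alive,v0) N0.N1=(alive,v0) N0.N2=(alive,v0)
Op 3: gossip N0<->N2 -> N0.N0=(alive,v0) N0.N1=(alive,v0) N0.N2=(alive,v0) | N2.N0=(alive,v0) N2.N1=(alive,v0) N2.N2=(alive,v0)
Op 4: gossip N1<->N2 -> N1.N0=(alive,v0) N1.N1=(alive,v0) N1.N2=(alive,v0) | N2.N0=(alive,v0) N2.N1=(alive,v0) N2.N2=(alive,v0)
Op 5: gossip N2<->N0 -> N2.N0=(alive,v0) N2.N1=(alive,v0) N2.N2=(alive,v0) | N0.N0=(alive,v0) N0.N1=(alive,v0) N0.N2=(alive,v0)
Op 6: N2 marks N0=suspect -> (suspect,v1)
Op 7: N1 marks N1=alive -> (alive,v1)
Op 8: N1 marks N1=dead -> (dead,v2)
Op 9: N1 marks N0=suspect -> (suspect,v1)
Op 10: gossip N0<->N1 -> N0.N0=(suspect,v1) N0.N1=(dead,v2) N0.N2=(alive,v0) | N1.N0=(suspect,v1) N1.N1=(dead,v2) N1.N2=(alive,v0)
Op 11: gossip N0<->N2 -> N0.N0=(suspect,v1) N0.N1=(dead,v2) N0.N2=(alive,v0) | N2.N0=(suspect,v1) N2.N1=(dead,v2) N2.N2=(alive,v0)

Answer: N0=suspect,1 N1=dead,2 N2=alive,0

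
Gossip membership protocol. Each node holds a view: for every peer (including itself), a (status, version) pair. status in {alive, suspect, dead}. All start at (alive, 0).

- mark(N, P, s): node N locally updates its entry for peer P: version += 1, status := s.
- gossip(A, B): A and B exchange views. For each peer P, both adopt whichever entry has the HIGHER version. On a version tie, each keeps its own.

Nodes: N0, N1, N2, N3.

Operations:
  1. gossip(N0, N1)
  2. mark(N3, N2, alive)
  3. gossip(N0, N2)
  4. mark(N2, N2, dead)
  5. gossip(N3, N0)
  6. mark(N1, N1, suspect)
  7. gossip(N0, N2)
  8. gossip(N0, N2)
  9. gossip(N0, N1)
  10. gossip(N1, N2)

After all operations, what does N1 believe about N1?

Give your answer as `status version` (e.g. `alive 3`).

Answer: suspect 1

Derivation:
Op 1: gossip N0<->N1 -> N0.N0=(alive,v0) N0.N1=(alive,v0) N0.N2=(alive,v0) N0.N3=(alive,v0) | N1.N0=(alive,v0) N1.N1=(alive,v0) N1.N2=(alive,v0) N1.N3=(alive,v0)
Op 2: N3 marks N2=alive -> (alive,v1)
Op 3: gossip N0<->N2 -> N0.N0=(alive,v0) N0.N1=(alive,v0) N0.N2=(alive,v0) N0.N3=(alive,v0) | N2.N0=(alive,v0) N2.N1=(alive,v0) N2.N2=(alive,v0) N2.N3=(alive,v0)
Op 4: N2 marks N2=dead -> (dead,v1)
Op 5: gossip N3<->N0 -> N3.N0=(alive,v0) N3.N1=(alive,v0) N3.N2=(alive,v1) N3.N3=(alive,v0) | N0.N0=(alive,v0) N0.N1=(alive,v0) N0.N2=(alive,v1) N0.N3=(alive,v0)
Op 6: N1 marks N1=suspect -> (suspect,v1)
Op 7: gossip N0<->N2 -> N0.N0=(alive,v0) N0.N1=(alive,v0) N0.N2=(alive,v1) N0.N3=(alive,v0) | N2.N0=(alive,v0) N2.N1=(alive,v0) N2.N2=(dead,v1) N2.N3=(alive,v0)
Op 8: gossip N0<->N2 -> N0.N0=(alive,v0) N0.N1=(alive,v0) N0.N2=(alive,v1) N0.N3=(alive,v0) | N2.N0=(alive,v0) N2.N1=(alive,v0) N2.N2=(dead,v1) N2.N3=(alive,v0)
Op 9: gossip N0<->N1 -> N0.N0=(alive,v0) N0.N1=(suspect,v1) N0.N2=(alive,v1) N0.N3=(alive,v0) | N1.N0=(alive,v0) N1.N1=(suspect,v1) N1.N2=(alive,v1) N1.N3=(alive,v0)
Op 10: gossip N1<->N2 -> N1.N0=(alive,v0) N1.N1=(suspect,v1) N1.N2=(alive,v1) N1.N3=(alive,v0) | N2.N0=(alive,v0) N2.N1=(suspect,v1) N2.N2=(dead,v1) N2.N3=(alive,v0)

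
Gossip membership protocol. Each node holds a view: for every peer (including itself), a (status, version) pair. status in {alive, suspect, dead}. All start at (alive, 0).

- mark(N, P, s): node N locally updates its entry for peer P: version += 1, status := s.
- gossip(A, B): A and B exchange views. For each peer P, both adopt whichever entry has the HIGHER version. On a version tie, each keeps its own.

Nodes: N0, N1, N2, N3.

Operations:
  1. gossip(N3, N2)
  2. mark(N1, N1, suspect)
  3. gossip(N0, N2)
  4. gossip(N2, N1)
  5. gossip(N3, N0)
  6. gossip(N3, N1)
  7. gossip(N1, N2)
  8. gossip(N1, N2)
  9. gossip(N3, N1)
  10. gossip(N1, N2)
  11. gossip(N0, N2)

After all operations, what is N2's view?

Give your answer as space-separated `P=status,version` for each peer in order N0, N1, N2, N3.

Answer: N0=alive,0 N1=suspect,1 N2=alive,0 N3=alive,0

Derivation:
Op 1: gossip N3<->N2 -> N3.N0=(alive,v0) N3.N1=(alive,v0) N3.N2=(alive,v0) N3.N3=(alive,v0) | N2.N0=(alive,v0) N2.N1=(alive,v0) N2.N2=(alive,v0) N2.N3=(alive,v0)
Op 2: N1 marks N1=suspect -> (suspect,v1)
Op 3: gossip N0<->N2 -> N0.N0=(alive,v0) N0.N1=(alive,v0) N0.N2=(alive,v0) N0.N3=(alive,v0) | N2.N0=(alive,v0) N2.N1=(alive,v0) N2.N2=(alive,v0) N2.N3=(alive,v0)
Op 4: gossip N2<->N1 -> N2.N0=(alive,v0) N2.N1=(suspect,v1) N2.N2=(alive,v0) N2.N3=(alive,v0) | N1.N0=(alive,v0) N1.N1=(suspect,v1) N1.N2=(alive,v0) N1.N3=(alive,v0)
Op 5: gossip N3<->N0 -> N3.N0=(alive,v0) N3.N1=(alive,v0) N3.N2=(alive,v0) N3.N3=(alive,v0) | N0.N0=(alive,v0) N0.N1=(alive,v0) N0.N2=(alive,v0) N0.N3=(alive,v0)
Op 6: gossip N3<->N1 -> N3.N0=(alive,v0) N3.N1=(suspect,v1) N3.N2=(alive,v0) N3.N3=(alive,v0) | N1.N0=(alive,v0) N1.N1=(suspect,v1) N1.N2=(alive,v0) N1.N3=(alive,v0)
Op 7: gossip N1<->N2 -> N1.N0=(alive,v0) N1.N1=(suspect,v1) N1.N2=(alive,v0) N1.N3=(alive,v0) | N2.N0=(alive,v0) N2.N1=(suspect,v1) N2.N2=(alive,v0) N2.N3=(alive,v0)
Op 8: gossip N1<->N2 -> N1.N0=(alive,v0) N1.N1=(suspect,v1) N1.N2=(alive,v0) N1.N3=(alive,v0) | N2.N0=(alive,v0) N2.N1=(suspect,v1) N2.N2=(alive,v0) N2.N3=(alive,v0)
Op 9: gossip N3<->N1 -> N3.N0=(alive,v0) N3.N1=(suspect,v1) N3.N2=(alive,v0) N3.N3=(alive,v0) | N1.N0=(alive,v0) N1.N1=(suspect,v1) N1.N2=(alive,v0) N1.N3=(alive,v0)
Op 10: gossip N1<->N2 -> N1.N0=(alive,v0) N1.N1=(suspect,v1) N1.N2=(alive,v0) N1.N3=(alive,v0) | N2.N0=(alive,v0) N2.N1=(suspect,v1) N2.N2=(alive,v0) N2.N3=(alive,v0)
Op 11: gossip N0<->N2 -> N0.N0=(alive,v0) N0.N1=(suspect,v1) N0.N2=(alive,v0) N0.N3=(alive,v0) | N2.N0=(alive,v0) N2.N1=(suspect,v1) N2.N2=(alive,v0) N2.N3=(alive,v0)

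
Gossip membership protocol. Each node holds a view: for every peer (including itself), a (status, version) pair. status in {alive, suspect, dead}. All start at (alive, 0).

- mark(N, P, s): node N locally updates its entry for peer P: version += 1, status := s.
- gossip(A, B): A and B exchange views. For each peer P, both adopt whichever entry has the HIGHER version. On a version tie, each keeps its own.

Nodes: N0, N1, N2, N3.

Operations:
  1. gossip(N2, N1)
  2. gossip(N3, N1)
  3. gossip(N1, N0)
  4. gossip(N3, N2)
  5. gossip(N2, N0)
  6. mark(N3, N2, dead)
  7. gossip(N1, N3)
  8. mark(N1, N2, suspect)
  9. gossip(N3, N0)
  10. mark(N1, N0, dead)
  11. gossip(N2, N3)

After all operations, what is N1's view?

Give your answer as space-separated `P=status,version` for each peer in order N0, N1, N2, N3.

Op 1: gossip N2<->N1 -> N2.N0=(alive,v0) N2.N1=(alive,v0) N2.N2=(alive,v0) N2.N3=(alive,v0) | N1.N0=(alive,v0) N1.N1=(alive,v0) N1.N2=(alive,v0) N1.N3=(alive,v0)
Op 2: gossip N3<->N1 -> N3.N0=(alive,v0) N3.N1=(alive,v0) N3.N2=(alive,v0) N3.N3=(alive,v0) | N1.N0=(alive,v0) N1.N1=(alive,v0) N1.N2=(alive,v0) N1.N3=(alive,v0)
Op 3: gossip N1<->N0 -> N1.N0=(alive,v0) N1.N1=(alive,v0) N1.N2=(alive,v0) N1.N3=(alive,v0) | N0.N0=(alive,v0) N0.N1=(alive,v0) N0.N2=(alive,v0) N0.N3=(alive,v0)
Op 4: gossip N3<->N2 -> N3.N0=(alive,v0) N3.N1=(alive,v0) N3.N2=(alive,v0) N3.N3=(alive,v0) | N2.N0=(alive,v0) N2.N1=(alive,v0) N2.N2=(alive,v0) N2.N3=(alive,v0)
Op 5: gossip N2<->N0 -> N2.N0=(alive,v0) N2.N1=(alive,v0) N2.N2=(alive,v0) N2.N3=(alive,v0) | N0.N0=(alive,v0) N0.N1=(alive,v0) N0.N2=(alive,v0) N0.N3=(alive,v0)
Op 6: N3 marks N2=dead -> (dead,v1)
Op 7: gossip N1<->N3 -> N1.N0=(alive,v0) N1.N1=(alive,v0) N1.N2=(dead,v1) N1.N3=(alive,v0) | N3.N0=(alive,v0) N3.N1=(alive,v0) N3.N2=(dead,v1) N3.N3=(alive,v0)
Op 8: N1 marks N2=suspect -> (suspect,v2)
Op 9: gossip N3<->N0 -> N3.N0=(alive,v0) N3.N1=(alive,v0) N3.N2=(dead,v1) N3.N3=(alive,v0) | N0.N0=(alive,v0) N0.N1=(alive,v0) N0.N2=(dead,v1) N0.N3=(alive,v0)
Op 10: N1 marks N0=dead -> (dead,v1)
Op 11: gossip N2<->N3 -> N2.N0=(alive,v0) N2.N1=(alive,v0) N2.N2=(dead,v1) N2.N3=(alive,v0) | N3.N0=(alive,v0) N3.N1=(alive,v0) N3.N2=(dead,v1) N3.N3=(alive,v0)

Answer: N0=dead,1 N1=alive,0 N2=suspect,2 N3=alive,0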